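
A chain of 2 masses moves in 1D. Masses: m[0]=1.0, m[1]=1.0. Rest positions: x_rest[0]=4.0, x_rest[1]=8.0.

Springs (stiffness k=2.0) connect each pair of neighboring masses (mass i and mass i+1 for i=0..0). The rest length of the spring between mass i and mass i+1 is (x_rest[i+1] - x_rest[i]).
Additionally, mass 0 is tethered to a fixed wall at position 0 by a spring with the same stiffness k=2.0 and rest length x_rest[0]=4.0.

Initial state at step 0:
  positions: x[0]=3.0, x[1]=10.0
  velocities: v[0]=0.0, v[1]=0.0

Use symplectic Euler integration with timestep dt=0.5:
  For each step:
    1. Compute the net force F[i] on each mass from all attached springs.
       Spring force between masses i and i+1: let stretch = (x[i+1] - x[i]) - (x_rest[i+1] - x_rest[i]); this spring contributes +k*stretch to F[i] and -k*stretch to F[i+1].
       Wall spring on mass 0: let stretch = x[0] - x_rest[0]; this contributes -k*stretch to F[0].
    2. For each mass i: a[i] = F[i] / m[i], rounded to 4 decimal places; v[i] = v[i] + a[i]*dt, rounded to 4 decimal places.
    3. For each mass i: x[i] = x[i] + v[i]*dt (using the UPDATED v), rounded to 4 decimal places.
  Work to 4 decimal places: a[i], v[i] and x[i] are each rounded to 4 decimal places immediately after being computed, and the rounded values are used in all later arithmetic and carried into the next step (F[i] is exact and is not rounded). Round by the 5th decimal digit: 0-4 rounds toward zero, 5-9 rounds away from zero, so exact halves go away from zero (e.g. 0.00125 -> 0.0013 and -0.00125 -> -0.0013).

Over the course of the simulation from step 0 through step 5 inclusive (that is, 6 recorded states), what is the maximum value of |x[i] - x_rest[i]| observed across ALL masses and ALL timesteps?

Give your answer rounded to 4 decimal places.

Answer: 2.2812

Derivation:
Step 0: x=[3.0000 10.0000] v=[0.0000 0.0000]
Step 1: x=[5.0000 8.5000] v=[4.0000 -3.0000]
Step 2: x=[6.2500 7.2500] v=[2.5000 -2.5000]
Step 3: x=[4.8750 7.5000] v=[-2.7500 0.5000]
Step 4: x=[2.3750 8.4375] v=[-5.0000 1.8750]
Step 5: x=[1.7188 8.3438] v=[-1.3125 -0.1875]
Max displacement = 2.2812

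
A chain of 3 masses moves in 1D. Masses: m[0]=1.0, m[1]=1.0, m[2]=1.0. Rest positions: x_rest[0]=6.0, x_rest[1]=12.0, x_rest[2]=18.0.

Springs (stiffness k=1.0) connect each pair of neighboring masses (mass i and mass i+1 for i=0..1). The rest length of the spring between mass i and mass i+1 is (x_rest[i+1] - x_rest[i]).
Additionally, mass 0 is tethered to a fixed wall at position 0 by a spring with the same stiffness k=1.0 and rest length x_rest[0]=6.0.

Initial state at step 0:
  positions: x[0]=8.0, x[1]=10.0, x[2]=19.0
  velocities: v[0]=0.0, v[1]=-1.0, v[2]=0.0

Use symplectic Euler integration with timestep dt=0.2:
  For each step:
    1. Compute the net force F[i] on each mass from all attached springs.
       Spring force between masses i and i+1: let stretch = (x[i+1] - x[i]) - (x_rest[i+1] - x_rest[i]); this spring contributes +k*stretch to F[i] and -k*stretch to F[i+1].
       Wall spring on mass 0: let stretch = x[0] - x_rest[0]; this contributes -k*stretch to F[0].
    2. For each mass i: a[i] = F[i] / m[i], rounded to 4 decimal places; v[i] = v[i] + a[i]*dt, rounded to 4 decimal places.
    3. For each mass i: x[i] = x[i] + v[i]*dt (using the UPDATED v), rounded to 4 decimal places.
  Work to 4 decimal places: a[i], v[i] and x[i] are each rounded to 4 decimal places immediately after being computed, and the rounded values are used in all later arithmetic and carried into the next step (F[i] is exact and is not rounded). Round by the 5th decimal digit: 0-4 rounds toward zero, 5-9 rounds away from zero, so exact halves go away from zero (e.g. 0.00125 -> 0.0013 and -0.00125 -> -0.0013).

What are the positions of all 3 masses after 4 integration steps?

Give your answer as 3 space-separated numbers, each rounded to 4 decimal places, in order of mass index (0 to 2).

Step 0: x=[8.0000 10.0000 19.0000] v=[0.0000 -1.0000 0.0000]
Step 1: x=[7.7600 10.0800 18.8800] v=[-1.2000 0.4000 -0.6000]
Step 2: x=[7.3024 10.4192 18.6480] v=[-2.2880 1.6960 -1.1600]
Step 3: x=[6.6774 10.9629 18.3268] v=[-3.1251 2.7184 -1.6058]
Step 4: x=[5.9567 11.6297 17.9511] v=[-3.6035 3.3341 -1.8786]

Answer: 5.9567 11.6297 17.9511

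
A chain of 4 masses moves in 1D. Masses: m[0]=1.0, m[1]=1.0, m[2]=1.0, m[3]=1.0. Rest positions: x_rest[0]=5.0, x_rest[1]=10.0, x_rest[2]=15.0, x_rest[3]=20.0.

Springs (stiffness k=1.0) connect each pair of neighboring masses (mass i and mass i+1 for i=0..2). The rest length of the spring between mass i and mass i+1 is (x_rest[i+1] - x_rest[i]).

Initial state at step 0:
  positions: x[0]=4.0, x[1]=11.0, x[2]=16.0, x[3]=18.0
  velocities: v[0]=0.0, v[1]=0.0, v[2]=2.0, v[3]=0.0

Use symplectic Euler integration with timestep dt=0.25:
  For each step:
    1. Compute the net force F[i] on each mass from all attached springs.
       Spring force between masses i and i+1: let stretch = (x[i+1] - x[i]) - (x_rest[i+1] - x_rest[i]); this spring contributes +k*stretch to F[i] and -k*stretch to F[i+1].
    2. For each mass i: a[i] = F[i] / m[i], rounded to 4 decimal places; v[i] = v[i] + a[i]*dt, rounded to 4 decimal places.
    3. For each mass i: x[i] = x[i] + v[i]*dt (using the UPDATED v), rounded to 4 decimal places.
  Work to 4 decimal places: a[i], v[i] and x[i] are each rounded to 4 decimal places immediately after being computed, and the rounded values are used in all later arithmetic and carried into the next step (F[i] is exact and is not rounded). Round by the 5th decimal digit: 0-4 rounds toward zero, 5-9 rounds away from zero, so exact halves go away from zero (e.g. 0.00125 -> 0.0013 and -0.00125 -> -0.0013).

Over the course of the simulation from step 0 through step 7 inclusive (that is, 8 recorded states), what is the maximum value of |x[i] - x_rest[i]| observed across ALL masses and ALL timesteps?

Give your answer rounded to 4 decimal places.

Answer: 2.0247

Derivation:
Step 0: x=[4.0000 11.0000 16.0000 18.0000] v=[0.0000 0.0000 2.0000 0.0000]
Step 1: x=[4.1250 10.8750 16.3125 18.1875] v=[0.5000 -0.5000 1.2500 0.7500]
Step 2: x=[4.3594 10.6680 16.4024 18.5703] v=[0.9375 -0.8281 0.3594 1.5313]
Step 3: x=[4.6756 10.4251 16.2694 19.1301] v=[1.2647 -0.9717 -0.5322 2.2393]
Step 4: x=[5.0386 10.1881 15.9499 19.8236] v=[1.4521 -0.9480 -1.2781 2.7741]
Step 5: x=[5.4110 9.9894 15.5124 20.5875] v=[1.4895 -0.7949 -1.7501 3.0557]
Step 6: x=[5.7570 9.8497 15.0469 21.3467] v=[1.3841 -0.5588 -1.8621 3.0369]
Step 7: x=[6.0463 9.7790 14.6503 22.0247] v=[1.1573 -0.2827 -1.5865 2.7120]
Max displacement = 2.0247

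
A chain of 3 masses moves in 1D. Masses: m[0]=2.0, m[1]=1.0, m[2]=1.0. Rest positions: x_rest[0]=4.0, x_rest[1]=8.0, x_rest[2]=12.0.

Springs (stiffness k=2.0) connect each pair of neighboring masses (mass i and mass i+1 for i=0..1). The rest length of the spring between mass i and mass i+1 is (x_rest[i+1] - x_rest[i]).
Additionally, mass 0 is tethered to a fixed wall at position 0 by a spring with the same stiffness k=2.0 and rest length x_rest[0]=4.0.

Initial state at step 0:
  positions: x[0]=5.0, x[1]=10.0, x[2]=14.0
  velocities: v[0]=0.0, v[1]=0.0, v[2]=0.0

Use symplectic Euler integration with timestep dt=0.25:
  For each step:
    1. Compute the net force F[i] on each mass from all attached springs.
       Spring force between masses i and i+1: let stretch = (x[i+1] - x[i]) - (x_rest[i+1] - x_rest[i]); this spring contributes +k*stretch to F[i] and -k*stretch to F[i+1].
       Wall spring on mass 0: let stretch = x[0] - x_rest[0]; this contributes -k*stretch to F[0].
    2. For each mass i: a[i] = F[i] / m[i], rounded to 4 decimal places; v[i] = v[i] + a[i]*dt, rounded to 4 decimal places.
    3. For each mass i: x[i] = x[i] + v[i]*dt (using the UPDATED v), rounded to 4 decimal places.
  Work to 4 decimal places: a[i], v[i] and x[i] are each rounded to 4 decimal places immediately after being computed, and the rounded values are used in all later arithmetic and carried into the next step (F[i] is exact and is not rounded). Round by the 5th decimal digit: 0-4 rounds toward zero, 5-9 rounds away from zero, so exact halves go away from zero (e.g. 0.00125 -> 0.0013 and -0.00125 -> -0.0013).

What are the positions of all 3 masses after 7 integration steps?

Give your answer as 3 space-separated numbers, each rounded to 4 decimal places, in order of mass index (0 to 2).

Answer: 4.4822 8.7238 12.9644

Derivation:
Step 0: x=[5.0000 10.0000 14.0000] v=[0.0000 0.0000 0.0000]
Step 1: x=[5.0000 9.8750 14.0000] v=[0.0000 -0.5000 0.0000]
Step 2: x=[4.9922 9.6563 13.9844] v=[-0.0313 -0.8750 -0.0625]
Step 3: x=[4.9639 9.3956 13.9278] v=[-0.1133 -1.0430 -0.2266]
Step 4: x=[4.9023 9.1474 13.8046] v=[-0.2464 -0.9928 -0.4927]
Step 5: x=[4.7996 8.9507 13.5993] v=[-0.4107 -0.7868 -0.8213]
Step 6: x=[4.6564 8.8162 13.3129] v=[-0.5728 -0.5381 -1.1456]
Step 7: x=[4.4822 8.7238 12.9644] v=[-0.6970 -0.3697 -1.3940]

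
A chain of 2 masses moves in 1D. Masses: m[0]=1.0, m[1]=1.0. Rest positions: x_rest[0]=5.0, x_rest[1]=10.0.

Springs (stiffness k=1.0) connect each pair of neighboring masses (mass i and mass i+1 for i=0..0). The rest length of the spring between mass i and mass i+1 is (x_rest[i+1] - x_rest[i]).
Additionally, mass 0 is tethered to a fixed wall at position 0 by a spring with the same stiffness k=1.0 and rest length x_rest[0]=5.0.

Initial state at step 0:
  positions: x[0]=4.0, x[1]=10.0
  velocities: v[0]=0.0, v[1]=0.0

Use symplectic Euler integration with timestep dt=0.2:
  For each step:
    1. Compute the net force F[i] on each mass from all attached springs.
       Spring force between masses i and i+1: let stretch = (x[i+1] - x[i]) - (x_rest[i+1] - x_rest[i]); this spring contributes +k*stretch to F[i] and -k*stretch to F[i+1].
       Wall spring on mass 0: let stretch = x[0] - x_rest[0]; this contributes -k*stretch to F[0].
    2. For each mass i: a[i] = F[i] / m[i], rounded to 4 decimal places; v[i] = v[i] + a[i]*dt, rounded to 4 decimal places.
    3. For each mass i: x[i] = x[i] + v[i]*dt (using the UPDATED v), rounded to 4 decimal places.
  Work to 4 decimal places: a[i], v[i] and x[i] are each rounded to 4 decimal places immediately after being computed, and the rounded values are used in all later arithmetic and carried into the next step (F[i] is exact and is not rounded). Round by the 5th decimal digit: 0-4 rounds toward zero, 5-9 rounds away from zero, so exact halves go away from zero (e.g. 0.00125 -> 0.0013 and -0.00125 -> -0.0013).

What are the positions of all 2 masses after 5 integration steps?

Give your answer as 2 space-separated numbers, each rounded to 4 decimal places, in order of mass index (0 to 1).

Step 0: x=[4.0000 10.0000] v=[0.0000 0.0000]
Step 1: x=[4.0800 9.9600] v=[0.4000 -0.2000]
Step 2: x=[4.2320 9.8848] v=[0.7600 -0.3760]
Step 3: x=[4.4408 9.7835] v=[1.0442 -0.5066]
Step 4: x=[4.6857 9.6685] v=[1.2246 -0.5751]
Step 5: x=[4.9425 9.5542] v=[1.2840 -0.5717]

Answer: 4.9425 9.5542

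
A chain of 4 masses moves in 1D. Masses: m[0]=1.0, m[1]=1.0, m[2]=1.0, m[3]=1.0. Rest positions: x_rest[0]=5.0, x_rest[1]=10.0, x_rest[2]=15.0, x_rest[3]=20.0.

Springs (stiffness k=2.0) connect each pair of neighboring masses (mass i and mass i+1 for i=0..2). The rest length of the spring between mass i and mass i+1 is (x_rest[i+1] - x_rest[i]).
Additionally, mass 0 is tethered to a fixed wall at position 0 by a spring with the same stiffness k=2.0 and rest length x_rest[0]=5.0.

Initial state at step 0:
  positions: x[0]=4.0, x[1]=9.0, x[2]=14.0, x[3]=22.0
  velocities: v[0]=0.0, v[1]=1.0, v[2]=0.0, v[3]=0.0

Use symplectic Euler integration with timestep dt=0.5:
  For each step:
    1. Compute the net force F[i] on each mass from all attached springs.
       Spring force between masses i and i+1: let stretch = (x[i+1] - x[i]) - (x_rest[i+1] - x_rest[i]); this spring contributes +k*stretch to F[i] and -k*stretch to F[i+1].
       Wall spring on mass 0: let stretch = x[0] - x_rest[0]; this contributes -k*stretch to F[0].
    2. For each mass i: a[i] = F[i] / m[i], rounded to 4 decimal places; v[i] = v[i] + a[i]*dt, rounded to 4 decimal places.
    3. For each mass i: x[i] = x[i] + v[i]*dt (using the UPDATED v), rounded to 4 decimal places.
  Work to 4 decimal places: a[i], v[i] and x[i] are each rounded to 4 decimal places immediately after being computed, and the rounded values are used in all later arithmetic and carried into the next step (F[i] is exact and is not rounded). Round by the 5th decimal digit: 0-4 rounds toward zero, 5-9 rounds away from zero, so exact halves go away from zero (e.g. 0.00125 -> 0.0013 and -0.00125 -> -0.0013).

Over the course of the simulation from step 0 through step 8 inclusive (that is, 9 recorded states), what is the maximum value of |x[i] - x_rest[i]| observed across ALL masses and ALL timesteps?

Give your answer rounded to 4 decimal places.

Answer: 2.4648

Derivation:
Step 0: x=[4.0000 9.0000 14.0000 22.0000] v=[0.0000 1.0000 0.0000 0.0000]
Step 1: x=[4.5000 9.5000 15.5000 20.5000] v=[1.0000 1.0000 3.0000 -3.0000]
Step 2: x=[5.2500 10.5000 16.5000 19.0000] v=[1.5000 2.0000 2.0000 -3.0000]
Step 3: x=[6.0000 11.8750 15.7500 18.7500] v=[1.5000 2.7500 -1.5000 -0.5000]
Step 4: x=[6.6875 12.2500 14.5625 19.5000] v=[1.3750 0.7500 -2.3750 1.5000]
Step 5: x=[6.8125 11.0000 14.6875 20.2813] v=[0.2500 -2.5000 0.2500 1.5625]
Step 6: x=[5.6250 9.5000 15.7657 20.7657] v=[-2.3750 -3.0000 2.1563 0.9687]
Step 7: x=[3.5625 9.1954 16.2110 21.2501] v=[-4.1250 -0.6093 0.8906 0.9687]
Step 8: x=[2.5352 9.5821 15.6681 21.7149] v=[-2.0546 0.7734 -1.0859 0.9296]
Max displacement = 2.4648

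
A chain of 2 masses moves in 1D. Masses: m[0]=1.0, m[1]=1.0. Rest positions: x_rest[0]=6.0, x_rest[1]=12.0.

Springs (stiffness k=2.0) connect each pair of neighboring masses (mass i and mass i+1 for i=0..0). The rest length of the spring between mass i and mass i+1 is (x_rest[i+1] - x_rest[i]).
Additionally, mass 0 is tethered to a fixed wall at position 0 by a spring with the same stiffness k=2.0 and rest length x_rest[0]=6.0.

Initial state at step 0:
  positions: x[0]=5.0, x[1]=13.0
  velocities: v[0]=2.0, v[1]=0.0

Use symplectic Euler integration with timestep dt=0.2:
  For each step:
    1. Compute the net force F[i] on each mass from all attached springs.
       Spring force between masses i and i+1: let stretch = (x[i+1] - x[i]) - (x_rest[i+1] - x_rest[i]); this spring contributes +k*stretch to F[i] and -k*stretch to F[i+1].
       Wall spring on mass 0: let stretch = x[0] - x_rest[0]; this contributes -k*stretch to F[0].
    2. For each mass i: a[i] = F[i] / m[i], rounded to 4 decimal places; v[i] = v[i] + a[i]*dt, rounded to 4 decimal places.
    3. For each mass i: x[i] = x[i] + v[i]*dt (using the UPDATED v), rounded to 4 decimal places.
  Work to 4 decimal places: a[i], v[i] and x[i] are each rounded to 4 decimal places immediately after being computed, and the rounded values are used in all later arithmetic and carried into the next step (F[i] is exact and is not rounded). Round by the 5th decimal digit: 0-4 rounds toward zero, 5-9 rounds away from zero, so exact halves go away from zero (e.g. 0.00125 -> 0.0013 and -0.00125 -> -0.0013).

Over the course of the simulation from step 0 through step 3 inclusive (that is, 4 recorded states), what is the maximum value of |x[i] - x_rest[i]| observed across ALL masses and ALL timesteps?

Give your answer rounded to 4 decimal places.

Answer: 1.1516

Derivation:
Step 0: x=[5.0000 13.0000] v=[2.0000 0.0000]
Step 1: x=[5.6400 12.8400] v=[3.2000 -0.8000]
Step 2: x=[6.4048 12.5840] v=[3.8240 -1.2800]
Step 3: x=[7.1516 12.3137] v=[3.7338 -1.3517]
Max displacement = 1.1516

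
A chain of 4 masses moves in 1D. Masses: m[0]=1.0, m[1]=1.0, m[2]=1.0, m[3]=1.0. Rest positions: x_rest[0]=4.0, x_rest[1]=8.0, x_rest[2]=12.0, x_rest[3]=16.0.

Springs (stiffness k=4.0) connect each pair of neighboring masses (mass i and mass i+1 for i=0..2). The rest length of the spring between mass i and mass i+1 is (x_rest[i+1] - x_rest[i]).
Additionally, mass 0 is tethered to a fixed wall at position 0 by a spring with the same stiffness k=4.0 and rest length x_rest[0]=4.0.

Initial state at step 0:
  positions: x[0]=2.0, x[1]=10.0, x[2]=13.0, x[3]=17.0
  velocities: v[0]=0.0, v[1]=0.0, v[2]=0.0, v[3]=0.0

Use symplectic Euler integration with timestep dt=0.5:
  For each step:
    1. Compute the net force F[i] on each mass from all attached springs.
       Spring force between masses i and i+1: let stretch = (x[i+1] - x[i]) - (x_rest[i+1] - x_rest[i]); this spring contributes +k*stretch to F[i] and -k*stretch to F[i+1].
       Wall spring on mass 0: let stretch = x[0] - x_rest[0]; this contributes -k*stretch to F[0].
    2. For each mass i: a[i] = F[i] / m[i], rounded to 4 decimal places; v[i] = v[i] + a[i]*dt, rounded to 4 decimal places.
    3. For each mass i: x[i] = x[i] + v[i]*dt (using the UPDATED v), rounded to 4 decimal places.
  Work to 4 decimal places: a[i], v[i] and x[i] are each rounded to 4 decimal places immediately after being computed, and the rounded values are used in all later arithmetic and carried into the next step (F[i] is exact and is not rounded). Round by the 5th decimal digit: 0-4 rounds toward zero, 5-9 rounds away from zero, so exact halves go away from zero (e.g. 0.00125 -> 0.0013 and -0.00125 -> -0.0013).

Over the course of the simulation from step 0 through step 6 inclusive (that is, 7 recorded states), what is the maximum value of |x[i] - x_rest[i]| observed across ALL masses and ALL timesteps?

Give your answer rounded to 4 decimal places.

Answer: 4.0000

Derivation:
Step 0: x=[2.0000 10.0000 13.0000 17.0000] v=[0.0000 0.0000 0.0000 0.0000]
Step 1: x=[8.0000 5.0000 14.0000 17.0000] v=[12.0000 -10.0000 2.0000 0.0000]
Step 2: x=[3.0000 12.0000 9.0000 18.0000] v=[-10.0000 14.0000 -10.0000 2.0000]
Step 3: x=[4.0000 7.0000 16.0000 14.0000] v=[2.0000 -10.0000 14.0000 -8.0000]
Step 4: x=[4.0000 8.0000 12.0000 16.0000] v=[0.0000 2.0000 -8.0000 4.0000]
Step 5: x=[4.0000 9.0000 8.0000 18.0000] v=[0.0000 2.0000 -8.0000 4.0000]
Step 6: x=[5.0000 4.0000 15.0000 14.0000] v=[2.0000 -10.0000 14.0000 -8.0000]
Max displacement = 4.0000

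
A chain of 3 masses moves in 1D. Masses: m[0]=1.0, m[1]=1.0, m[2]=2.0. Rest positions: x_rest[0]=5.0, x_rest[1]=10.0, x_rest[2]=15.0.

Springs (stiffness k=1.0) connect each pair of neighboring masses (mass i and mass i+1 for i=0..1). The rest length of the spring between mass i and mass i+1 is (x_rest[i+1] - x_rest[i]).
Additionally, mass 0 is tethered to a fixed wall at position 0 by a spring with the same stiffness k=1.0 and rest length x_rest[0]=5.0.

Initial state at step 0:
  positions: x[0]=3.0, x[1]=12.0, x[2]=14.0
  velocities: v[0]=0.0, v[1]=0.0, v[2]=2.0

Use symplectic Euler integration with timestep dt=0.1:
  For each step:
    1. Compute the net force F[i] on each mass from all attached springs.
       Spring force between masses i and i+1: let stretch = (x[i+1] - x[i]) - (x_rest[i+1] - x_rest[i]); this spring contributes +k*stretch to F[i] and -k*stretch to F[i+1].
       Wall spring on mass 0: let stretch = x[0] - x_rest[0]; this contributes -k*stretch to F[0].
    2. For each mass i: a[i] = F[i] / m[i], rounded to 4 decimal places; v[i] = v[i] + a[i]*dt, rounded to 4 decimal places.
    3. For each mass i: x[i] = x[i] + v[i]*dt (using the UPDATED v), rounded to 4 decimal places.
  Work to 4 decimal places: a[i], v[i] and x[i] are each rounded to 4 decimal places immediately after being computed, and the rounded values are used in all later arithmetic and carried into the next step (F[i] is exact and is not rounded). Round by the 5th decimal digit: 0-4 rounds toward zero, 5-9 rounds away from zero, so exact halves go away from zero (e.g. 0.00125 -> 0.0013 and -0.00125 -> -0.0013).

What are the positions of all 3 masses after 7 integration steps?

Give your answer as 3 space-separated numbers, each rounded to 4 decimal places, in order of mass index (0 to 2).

Step 0: x=[3.0000 12.0000 14.0000] v=[0.0000 0.0000 2.0000]
Step 1: x=[3.0600 11.9300 14.2150] v=[0.6000 -0.7000 2.1500]
Step 2: x=[3.1781 11.7942 14.4436] v=[1.1810 -1.3585 2.2858]
Step 3: x=[3.3506 11.5987 14.6839] v=[1.7248 -1.9552 2.4033]
Step 4: x=[3.5721 11.3516 14.9338] v=[2.2146 -2.4715 2.4990]
Step 5: x=[3.8356 11.0625 15.1908] v=[2.6353 -2.8912 2.5699]
Step 6: x=[4.1330 10.7424 15.4522] v=[2.9744 -3.2011 2.6135]
Step 7: x=[4.4552 10.4033 15.7150] v=[3.2220 -3.3911 2.6280]

Answer: 4.4552 10.4033 15.7150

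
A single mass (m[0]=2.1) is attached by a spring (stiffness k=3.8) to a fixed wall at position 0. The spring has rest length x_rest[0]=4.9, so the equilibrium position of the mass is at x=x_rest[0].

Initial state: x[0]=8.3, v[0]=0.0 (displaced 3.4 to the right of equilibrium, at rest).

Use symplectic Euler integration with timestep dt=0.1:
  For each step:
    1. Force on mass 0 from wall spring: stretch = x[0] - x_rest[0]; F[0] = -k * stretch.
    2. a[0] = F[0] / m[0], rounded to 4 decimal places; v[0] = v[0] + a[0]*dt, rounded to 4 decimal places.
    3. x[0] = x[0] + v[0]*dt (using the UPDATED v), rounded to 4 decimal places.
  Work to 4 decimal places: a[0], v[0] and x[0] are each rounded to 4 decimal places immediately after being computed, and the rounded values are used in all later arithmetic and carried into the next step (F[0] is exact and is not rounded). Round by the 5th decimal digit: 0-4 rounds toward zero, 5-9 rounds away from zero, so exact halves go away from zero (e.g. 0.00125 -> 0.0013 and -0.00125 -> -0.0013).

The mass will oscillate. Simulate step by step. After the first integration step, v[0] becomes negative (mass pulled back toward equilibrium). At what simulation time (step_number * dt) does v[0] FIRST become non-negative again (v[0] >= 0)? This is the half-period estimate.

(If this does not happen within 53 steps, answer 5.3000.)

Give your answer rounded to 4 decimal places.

Step 0: x=[8.3000] v=[0.0000]
Step 1: x=[8.2385] v=[-0.6152]
Step 2: x=[8.1166] v=[-1.2193]
Step 3: x=[7.9365] v=[-1.8014]
Step 4: x=[7.7014] v=[-2.3509]
Step 5: x=[7.4156] v=[-2.8578]
Step 6: x=[7.0843] v=[-3.3130]
Step 7: x=[6.7135] v=[-3.7083]
Step 8: x=[6.3099] v=[-4.0365]
Step 9: x=[5.8807] v=[-4.2916]
Step 10: x=[5.4338] v=[-4.4691]
Step 11: x=[4.9772] v=[-4.5657]
Step 12: x=[4.5192] v=[-4.5797]
Step 13: x=[4.0681] v=[-4.5108]
Step 14: x=[3.6321] v=[-4.3603]
Step 15: x=[3.2190] v=[-4.1309]
Step 16: x=[2.8363] v=[-3.8267]
Step 17: x=[2.4910] v=[-3.4533]
Step 18: x=[2.1893] v=[-3.0174]
Step 19: x=[1.9366] v=[-2.5269]
Step 20: x=[1.7375] v=[-1.9907]
Step 21: x=[1.5957] v=[-1.4184]
Step 22: x=[1.5137] v=[-0.8205]
Step 23: x=[1.4929] v=[-0.2077]
Step 24: x=[1.5338] v=[0.4088]
First v>=0 after going negative at step 24, time=2.4000

Answer: 2.4000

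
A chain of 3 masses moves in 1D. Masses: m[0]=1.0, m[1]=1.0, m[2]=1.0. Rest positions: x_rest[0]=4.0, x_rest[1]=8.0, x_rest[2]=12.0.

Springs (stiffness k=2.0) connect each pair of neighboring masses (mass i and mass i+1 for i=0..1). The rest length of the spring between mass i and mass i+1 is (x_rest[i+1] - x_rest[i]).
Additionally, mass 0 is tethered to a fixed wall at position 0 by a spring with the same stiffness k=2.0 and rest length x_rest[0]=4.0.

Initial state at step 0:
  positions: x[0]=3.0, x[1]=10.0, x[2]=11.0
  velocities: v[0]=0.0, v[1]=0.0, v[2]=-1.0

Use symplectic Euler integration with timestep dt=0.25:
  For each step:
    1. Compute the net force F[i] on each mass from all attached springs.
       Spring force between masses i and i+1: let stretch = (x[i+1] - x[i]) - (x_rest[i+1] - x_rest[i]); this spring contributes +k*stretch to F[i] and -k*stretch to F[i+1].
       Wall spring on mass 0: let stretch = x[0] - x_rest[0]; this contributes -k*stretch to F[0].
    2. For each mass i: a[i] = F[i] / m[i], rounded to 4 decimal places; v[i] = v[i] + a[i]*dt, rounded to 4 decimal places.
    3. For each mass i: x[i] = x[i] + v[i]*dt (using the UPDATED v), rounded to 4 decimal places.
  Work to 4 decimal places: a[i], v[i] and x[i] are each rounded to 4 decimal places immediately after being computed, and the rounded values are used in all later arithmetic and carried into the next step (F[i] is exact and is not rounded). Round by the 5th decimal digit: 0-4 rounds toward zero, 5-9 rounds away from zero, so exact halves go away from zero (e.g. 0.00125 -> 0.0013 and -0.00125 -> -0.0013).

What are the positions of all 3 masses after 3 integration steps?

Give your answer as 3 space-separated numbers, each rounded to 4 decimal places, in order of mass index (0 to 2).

Answer: 4.9942 6.7519 11.9687

Derivation:
Step 0: x=[3.0000 10.0000 11.0000] v=[0.0000 0.0000 -1.0000]
Step 1: x=[3.5000 9.2500 11.1250] v=[2.0000 -3.0000 0.5000]
Step 2: x=[4.2813 8.0156 11.5156] v=[3.1250 -4.9375 1.5625]
Step 3: x=[4.9942 6.7519 11.9687] v=[2.8515 -5.0547 1.8125]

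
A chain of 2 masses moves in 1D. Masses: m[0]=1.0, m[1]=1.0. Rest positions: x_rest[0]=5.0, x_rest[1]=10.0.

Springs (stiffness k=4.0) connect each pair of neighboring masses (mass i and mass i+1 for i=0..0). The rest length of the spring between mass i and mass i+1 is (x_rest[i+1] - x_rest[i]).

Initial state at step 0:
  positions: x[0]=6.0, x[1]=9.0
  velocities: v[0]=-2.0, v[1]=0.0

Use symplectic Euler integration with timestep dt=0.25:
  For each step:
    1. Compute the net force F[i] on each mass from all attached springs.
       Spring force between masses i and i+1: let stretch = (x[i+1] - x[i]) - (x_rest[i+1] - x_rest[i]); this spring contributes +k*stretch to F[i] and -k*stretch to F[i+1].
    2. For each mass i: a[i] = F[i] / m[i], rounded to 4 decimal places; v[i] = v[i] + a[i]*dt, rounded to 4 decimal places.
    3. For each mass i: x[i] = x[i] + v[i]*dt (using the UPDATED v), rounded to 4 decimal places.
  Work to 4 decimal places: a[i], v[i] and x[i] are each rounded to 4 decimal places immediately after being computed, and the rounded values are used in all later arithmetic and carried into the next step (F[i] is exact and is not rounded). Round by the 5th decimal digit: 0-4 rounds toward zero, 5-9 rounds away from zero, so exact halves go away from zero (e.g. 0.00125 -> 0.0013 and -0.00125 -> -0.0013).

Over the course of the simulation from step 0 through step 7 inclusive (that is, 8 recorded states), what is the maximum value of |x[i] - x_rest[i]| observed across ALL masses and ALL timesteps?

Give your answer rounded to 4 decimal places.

Step 0: x=[6.0000 9.0000] v=[-2.0000 0.0000]
Step 1: x=[5.0000 9.5000] v=[-4.0000 2.0000]
Step 2: x=[3.8750 10.1250] v=[-4.5000 2.5000]
Step 3: x=[3.0625 10.4375] v=[-3.2500 1.2500]
Step 4: x=[2.8438 10.1563] v=[-0.8750 -1.1250]
Step 5: x=[3.2032 9.2969] v=[1.4375 -3.4375]
Step 6: x=[3.8360 8.1641] v=[2.5312 -4.5312]
Step 7: x=[4.3008 7.1993] v=[1.8593 -3.8593]
Max displacement = 2.8007

Answer: 2.8007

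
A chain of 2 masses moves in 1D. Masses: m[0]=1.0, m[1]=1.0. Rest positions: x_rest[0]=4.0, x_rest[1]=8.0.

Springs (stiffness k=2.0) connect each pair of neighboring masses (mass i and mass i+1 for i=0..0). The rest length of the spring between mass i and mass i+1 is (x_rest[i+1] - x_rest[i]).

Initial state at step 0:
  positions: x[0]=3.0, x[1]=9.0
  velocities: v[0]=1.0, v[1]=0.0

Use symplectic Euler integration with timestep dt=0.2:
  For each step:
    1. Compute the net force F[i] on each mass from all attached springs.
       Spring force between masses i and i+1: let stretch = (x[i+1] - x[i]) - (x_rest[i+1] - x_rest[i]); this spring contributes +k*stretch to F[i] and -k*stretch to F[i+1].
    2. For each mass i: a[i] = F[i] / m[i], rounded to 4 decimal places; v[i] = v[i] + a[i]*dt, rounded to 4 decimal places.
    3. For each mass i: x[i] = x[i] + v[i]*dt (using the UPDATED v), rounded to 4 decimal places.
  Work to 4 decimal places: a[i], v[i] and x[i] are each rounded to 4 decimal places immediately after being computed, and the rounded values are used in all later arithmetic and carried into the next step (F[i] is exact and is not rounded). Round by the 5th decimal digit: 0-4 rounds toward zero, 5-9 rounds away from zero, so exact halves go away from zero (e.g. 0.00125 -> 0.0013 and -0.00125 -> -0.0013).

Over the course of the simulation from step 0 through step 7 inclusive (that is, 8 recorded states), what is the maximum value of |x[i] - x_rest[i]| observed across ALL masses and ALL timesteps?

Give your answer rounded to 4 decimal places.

Step 0: x=[3.0000 9.0000] v=[1.0000 0.0000]
Step 1: x=[3.3600 8.8400] v=[1.8000 -0.8000]
Step 2: x=[3.8384 8.5616] v=[2.3920 -1.3920]
Step 3: x=[4.3747 8.2253] v=[2.6813 -1.6813]
Step 4: x=[4.8990 7.9010] v=[2.6215 -1.6215]
Step 5: x=[5.3435 7.6565] v=[2.2223 -1.2223]
Step 6: x=[5.6530 7.5470] v=[1.5475 -0.5475]
Step 7: x=[5.7940 7.6060] v=[0.7051 0.2949]
Max displacement = 1.7940

Answer: 1.7940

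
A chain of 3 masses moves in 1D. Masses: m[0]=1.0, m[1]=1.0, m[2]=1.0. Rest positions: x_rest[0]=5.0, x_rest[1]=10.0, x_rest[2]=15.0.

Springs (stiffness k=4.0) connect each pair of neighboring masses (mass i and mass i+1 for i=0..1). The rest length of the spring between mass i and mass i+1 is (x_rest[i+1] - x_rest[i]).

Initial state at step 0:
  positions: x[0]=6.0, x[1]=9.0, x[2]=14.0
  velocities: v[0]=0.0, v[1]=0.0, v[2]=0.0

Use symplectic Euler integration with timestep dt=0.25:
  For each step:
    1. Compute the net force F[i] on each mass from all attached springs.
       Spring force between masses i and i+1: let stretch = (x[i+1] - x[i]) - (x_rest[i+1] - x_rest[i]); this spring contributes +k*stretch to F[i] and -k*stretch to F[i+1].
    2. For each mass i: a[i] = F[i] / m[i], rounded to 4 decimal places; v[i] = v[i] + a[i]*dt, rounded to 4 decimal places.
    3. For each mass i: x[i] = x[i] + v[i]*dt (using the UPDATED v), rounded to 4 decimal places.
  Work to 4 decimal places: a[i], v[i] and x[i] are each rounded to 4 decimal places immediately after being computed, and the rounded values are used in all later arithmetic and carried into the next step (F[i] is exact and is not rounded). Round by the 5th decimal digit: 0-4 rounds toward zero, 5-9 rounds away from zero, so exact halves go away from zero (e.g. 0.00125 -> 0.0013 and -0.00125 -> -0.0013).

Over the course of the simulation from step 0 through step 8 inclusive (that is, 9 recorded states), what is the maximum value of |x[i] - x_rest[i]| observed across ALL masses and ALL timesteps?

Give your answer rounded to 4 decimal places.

Step 0: x=[6.0000 9.0000 14.0000] v=[0.0000 0.0000 0.0000]
Step 1: x=[5.5000 9.5000 14.0000] v=[-2.0000 2.0000 0.0000]
Step 2: x=[4.7500 10.1250 14.1250] v=[-3.0000 2.5000 0.5000]
Step 3: x=[4.0938 10.4063 14.5000] v=[-2.6250 1.1250 1.5000]
Step 4: x=[3.7657 10.1329 15.1016] v=[-1.3125 -1.0938 2.4063]
Step 5: x=[3.7794 9.5098 15.7110] v=[0.0547 -2.4923 2.4376]
Step 6: x=[3.9757 9.0044 16.0201] v=[0.7851 -2.0215 1.2364]
Step 7: x=[4.1792 8.9958 15.8253] v=[0.8138 -0.0345 -0.7793]
Step 8: x=[4.3368 9.4904 15.1731] v=[0.6304 1.9784 -2.6088]
Max displacement = 1.2343

Answer: 1.2343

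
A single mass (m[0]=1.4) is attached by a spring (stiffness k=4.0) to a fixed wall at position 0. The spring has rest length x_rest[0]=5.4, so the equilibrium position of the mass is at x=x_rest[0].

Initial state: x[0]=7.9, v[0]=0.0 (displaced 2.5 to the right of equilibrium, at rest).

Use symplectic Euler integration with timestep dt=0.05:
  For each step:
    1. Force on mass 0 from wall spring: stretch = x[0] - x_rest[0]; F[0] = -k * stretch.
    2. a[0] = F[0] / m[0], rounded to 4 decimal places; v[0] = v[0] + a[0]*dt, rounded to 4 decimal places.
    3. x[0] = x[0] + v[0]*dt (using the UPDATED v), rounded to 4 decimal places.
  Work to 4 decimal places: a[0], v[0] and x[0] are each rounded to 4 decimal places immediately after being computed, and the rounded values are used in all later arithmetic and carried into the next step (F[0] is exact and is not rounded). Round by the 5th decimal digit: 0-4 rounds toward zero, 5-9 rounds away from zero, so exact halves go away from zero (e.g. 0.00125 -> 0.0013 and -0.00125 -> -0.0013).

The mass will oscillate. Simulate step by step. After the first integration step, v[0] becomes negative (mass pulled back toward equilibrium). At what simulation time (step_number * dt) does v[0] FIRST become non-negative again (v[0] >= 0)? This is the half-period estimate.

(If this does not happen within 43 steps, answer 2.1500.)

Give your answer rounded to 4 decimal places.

Answer: 1.9000

Derivation:
Step 0: x=[7.9000] v=[0.0000]
Step 1: x=[7.8821] v=[-0.3571]
Step 2: x=[7.8465] v=[-0.7117]
Step 3: x=[7.7934] v=[-1.0612]
Step 4: x=[7.7232] v=[-1.4031]
Step 5: x=[7.6365] v=[-1.7350]
Step 6: x=[7.5338] v=[-2.0545]
Step 7: x=[7.4158] v=[-2.3593]
Step 8: x=[7.2834] v=[-2.6473]
Step 9: x=[7.1376] v=[-2.9164]
Step 10: x=[6.9794] v=[-3.1646]
Step 11: x=[6.8099] v=[-3.3902]
Step 12: x=[6.6303] v=[-3.5916]
Step 13: x=[6.4419] v=[-3.7674]
Step 14: x=[6.2461] v=[-3.9162]
Step 15: x=[6.0442] v=[-4.0371]
Step 16: x=[5.8377] v=[-4.1291]
Step 17: x=[5.6281] v=[-4.1916]
Step 18: x=[5.4169] v=[-4.2242]
Step 19: x=[5.2056] v=[-4.2266]
Step 20: x=[4.9957] v=[-4.1988]
Step 21: x=[4.7887] v=[-4.1410]
Step 22: x=[4.5860] v=[-4.0537]
Step 23: x=[4.3891] v=[-3.9374]
Step 24: x=[4.1995] v=[-3.7930]
Step 25: x=[4.0184] v=[-3.6215]
Step 26: x=[3.8472] v=[-3.4241]
Step 27: x=[3.6871] v=[-3.2023]
Step 28: x=[3.5392] v=[-2.9576]
Step 29: x=[3.4046] v=[-2.6918]
Step 30: x=[3.2843] v=[-2.4067]
Step 31: x=[3.1791] v=[-2.1045]
Step 32: x=[3.0897] v=[-1.7872]
Step 33: x=[3.0168] v=[-1.4572]
Step 34: x=[2.9610] v=[-1.1167]
Step 35: x=[2.9226] v=[-0.7683]
Step 36: x=[2.9019] v=[-0.4144]
Step 37: x=[2.8990] v=[-0.0575]
Step 38: x=[2.9140] v=[0.2998]
First v>=0 after going negative at step 38, time=1.9000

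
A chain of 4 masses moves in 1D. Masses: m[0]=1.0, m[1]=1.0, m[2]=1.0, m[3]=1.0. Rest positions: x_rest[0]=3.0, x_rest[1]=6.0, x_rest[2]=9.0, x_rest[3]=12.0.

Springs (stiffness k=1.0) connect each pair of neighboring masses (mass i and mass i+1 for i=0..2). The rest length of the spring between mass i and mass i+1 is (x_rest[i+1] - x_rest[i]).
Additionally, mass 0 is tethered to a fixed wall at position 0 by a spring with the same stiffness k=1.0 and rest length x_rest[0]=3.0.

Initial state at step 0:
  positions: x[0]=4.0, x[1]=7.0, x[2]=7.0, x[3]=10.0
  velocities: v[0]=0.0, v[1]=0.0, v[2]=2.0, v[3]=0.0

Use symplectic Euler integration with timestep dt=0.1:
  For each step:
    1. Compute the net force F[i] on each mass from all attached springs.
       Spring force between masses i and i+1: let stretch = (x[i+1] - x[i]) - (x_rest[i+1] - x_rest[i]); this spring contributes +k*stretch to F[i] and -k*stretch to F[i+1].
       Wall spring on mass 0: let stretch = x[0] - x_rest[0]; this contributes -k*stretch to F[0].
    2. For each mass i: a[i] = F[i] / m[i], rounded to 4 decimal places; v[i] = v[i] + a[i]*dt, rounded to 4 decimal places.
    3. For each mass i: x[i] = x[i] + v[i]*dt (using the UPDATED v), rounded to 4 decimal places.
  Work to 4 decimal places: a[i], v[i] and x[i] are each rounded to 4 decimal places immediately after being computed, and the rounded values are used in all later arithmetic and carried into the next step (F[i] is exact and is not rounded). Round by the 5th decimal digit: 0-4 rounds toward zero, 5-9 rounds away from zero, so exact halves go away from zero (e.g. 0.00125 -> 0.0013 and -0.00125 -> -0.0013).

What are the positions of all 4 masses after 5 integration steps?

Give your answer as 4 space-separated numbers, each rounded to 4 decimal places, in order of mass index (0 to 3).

Step 0: x=[4.0000 7.0000 7.0000 10.0000] v=[0.0000 0.0000 2.0000 0.0000]
Step 1: x=[3.9900 6.9700 7.2300 10.0000] v=[-0.1000 -0.3000 2.3000 0.0000]
Step 2: x=[3.9699 6.9128 7.4851 10.0023] v=[-0.2010 -0.5720 2.5510 0.0230]
Step 3: x=[3.9395 6.8319 7.7597 10.0094] v=[-0.3037 -0.8091 2.7455 0.0713]
Step 4: x=[3.8987 6.7313 8.0475 10.0240] v=[-0.4084 -1.0056 2.8777 0.1463]
Step 5: x=[3.8472 6.6156 8.3419 10.0489] v=[-0.5150 -1.1572 2.9437 0.2487]

Answer: 3.8472 6.6156 8.3419 10.0489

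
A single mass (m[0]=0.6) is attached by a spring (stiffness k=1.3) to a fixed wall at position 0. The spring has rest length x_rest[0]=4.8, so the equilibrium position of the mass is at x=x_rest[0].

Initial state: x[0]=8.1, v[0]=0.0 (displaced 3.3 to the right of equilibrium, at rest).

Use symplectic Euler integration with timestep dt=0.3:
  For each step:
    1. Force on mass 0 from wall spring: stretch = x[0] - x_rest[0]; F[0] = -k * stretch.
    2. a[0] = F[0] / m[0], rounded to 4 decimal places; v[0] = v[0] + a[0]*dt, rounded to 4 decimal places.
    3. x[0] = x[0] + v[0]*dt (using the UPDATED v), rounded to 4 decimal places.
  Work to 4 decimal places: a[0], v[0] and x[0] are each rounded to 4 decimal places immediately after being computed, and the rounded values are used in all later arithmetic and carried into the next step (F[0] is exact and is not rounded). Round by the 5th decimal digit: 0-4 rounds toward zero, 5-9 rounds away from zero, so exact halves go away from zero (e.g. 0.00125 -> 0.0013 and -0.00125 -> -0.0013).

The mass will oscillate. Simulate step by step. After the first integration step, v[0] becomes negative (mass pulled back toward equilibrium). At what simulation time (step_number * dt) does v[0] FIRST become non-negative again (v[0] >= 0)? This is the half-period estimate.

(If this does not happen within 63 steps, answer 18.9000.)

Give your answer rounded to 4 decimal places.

Answer: 2.4000

Derivation:
Step 0: x=[8.1000] v=[0.0000]
Step 1: x=[7.4565] v=[-2.1450]
Step 2: x=[6.2950] v=[-3.8717]
Step 3: x=[4.8420] v=[-4.8435]
Step 4: x=[3.3808] v=[-4.8708]
Step 5: x=[2.1963] v=[-3.9483]
Step 6: x=[1.5195] v=[-2.2559]
Step 7: x=[1.4824] v=[-0.1236]
Step 8: x=[2.0922] v=[2.0328]
First v>=0 after going negative at step 8, time=2.4000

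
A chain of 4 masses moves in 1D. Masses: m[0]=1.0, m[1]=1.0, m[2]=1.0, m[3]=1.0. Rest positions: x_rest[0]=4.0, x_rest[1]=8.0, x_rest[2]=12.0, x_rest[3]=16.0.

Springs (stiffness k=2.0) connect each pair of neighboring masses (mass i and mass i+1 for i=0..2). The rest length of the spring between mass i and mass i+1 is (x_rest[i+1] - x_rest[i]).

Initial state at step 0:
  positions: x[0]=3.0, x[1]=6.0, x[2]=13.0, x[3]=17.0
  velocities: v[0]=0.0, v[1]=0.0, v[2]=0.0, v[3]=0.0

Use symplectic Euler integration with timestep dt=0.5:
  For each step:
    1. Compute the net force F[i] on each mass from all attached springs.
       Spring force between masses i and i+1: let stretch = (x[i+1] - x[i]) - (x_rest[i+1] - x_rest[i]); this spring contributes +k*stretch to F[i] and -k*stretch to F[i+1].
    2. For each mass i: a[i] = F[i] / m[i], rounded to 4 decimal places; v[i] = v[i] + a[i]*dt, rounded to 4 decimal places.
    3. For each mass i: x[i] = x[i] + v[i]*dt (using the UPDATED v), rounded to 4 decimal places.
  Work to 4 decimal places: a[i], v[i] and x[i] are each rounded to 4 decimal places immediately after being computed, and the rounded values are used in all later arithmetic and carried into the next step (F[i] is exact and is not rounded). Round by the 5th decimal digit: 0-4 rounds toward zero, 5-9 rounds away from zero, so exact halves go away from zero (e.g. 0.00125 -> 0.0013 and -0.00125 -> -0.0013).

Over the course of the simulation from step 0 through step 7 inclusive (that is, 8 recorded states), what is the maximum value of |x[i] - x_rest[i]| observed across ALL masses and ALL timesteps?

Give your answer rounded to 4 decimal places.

Answer: 2.2500

Derivation:
Step 0: x=[3.0000 6.0000 13.0000 17.0000] v=[0.0000 0.0000 0.0000 0.0000]
Step 1: x=[2.5000 8.0000 11.5000 17.0000] v=[-1.0000 4.0000 -3.0000 0.0000]
Step 2: x=[2.7500 9.0000 11.0000 16.2500] v=[0.5000 2.0000 -1.0000 -1.5000]
Step 3: x=[4.1250 7.8750 12.1250 14.8750] v=[2.7500 -2.2500 2.2500 -2.7500]
Step 4: x=[5.3750 7.0000 12.5000 14.1250] v=[2.5000 -1.7500 0.7500 -1.5000]
Step 5: x=[5.4375 8.0625 10.9375 14.5625] v=[0.1250 2.1250 -3.1250 0.8750]
Step 6: x=[4.8125 9.2500 9.7500 15.1875] v=[-1.2500 2.3750 -2.3750 1.2500]
Step 7: x=[4.4063 8.4688 11.0313 15.0938] v=[-0.8125 -1.5625 2.5625 -0.1875]
Max displacement = 2.2500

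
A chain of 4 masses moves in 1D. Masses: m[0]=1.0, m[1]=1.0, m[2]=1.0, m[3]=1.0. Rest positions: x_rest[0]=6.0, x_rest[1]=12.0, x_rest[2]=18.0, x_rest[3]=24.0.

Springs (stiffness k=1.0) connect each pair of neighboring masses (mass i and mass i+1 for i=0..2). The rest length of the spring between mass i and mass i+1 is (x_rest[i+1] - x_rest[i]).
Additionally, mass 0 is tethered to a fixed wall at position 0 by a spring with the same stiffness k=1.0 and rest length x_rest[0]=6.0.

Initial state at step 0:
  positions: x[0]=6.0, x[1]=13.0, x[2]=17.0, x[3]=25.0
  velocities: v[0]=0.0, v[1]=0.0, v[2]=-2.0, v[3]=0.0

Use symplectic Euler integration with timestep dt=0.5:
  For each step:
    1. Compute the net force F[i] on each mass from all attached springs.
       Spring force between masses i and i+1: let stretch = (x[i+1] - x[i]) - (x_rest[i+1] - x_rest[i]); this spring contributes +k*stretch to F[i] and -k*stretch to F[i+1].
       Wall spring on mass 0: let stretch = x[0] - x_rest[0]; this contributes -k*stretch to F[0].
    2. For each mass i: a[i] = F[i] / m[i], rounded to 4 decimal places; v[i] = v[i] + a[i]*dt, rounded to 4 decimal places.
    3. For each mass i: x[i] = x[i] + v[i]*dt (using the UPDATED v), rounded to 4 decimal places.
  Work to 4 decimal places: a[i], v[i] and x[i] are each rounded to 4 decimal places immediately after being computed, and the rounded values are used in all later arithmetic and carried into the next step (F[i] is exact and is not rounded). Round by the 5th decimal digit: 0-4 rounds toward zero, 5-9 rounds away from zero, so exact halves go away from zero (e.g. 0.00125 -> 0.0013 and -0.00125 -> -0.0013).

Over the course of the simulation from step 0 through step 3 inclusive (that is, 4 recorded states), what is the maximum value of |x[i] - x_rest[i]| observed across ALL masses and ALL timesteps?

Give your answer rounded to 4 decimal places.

Answer: 1.4375

Derivation:
Step 0: x=[6.0000 13.0000 17.0000 25.0000] v=[0.0000 0.0000 -2.0000 0.0000]
Step 1: x=[6.2500 12.2500 17.0000 24.5000] v=[0.5000 -1.5000 0.0000 -1.0000]
Step 2: x=[6.4375 11.1875 17.6875 23.6250] v=[0.3750 -2.1250 1.3750 -1.7500]
Step 3: x=[6.2031 10.5625 18.2344 22.7656] v=[-0.4688 -1.2500 1.0938 -1.7188]
Max displacement = 1.4375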